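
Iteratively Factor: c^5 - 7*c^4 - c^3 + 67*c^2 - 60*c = (c - 1)*(c^4 - 6*c^3 - 7*c^2 + 60*c) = (c - 1)*(c + 3)*(c^3 - 9*c^2 + 20*c) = c*(c - 1)*(c + 3)*(c^2 - 9*c + 20) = c*(c - 4)*(c - 1)*(c + 3)*(c - 5)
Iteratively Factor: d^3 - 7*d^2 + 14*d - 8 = (d - 2)*(d^2 - 5*d + 4) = (d - 4)*(d - 2)*(d - 1)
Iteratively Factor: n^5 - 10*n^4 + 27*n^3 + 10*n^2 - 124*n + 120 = (n - 2)*(n^4 - 8*n^3 + 11*n^2 + 32*n - 60) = (n - 2)*(n + 2)*(n^3 - 10*n^2 + 31*n - 30) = (n - 2)^2*(n + 2)*(n^2 - 8*n + 15) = (n - 3)*(n - 2)^2*(n + 2)*(n - 5)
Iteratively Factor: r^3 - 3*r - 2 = (r - 2)*(r^2 + 2*r + 1) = (r - 2)*(r + 1)*(r + 1)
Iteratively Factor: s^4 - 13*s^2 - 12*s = (s + 3)*(s^3 - 3*s^2 - 4*s) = (s - 4)*(s + 3)*(s^2 + s) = (s - 4)*(s + 1)*(s + 3)*(s)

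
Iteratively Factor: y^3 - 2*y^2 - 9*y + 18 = (y - 2)*(y^2 - 9) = (y - 3)*(y - 2)*(y + 3)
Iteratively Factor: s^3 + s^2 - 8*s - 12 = (s + 2)*(s^2 - s - 6) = (s - 3)*(s + 2)*(s + 2)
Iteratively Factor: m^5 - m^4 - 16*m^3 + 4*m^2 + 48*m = (m + 2)*(m^4 - 3*m^3 - 10*m^2 + 24*m) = (m + 2)*(m + 3)*(m^3 - 6*m^2 + 8*m) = (m - 2)*(m + 2)*(m + 3)*(m^2 - 4*m) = (m - 4)*(m - 2)*(m + 2)*(m + 3)*(m)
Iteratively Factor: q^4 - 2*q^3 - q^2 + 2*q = (q + 1)*(q^3 - 3*q^2 + 2*q) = (q - 1)*(q + 1)*(q^2 - 2*q) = q*(q - 1)*(q + 1)*(q - 2)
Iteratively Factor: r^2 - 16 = (r + 4)*(r - 4)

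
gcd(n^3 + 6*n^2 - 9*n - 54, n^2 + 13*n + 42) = n + 6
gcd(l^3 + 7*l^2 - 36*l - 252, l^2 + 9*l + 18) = l + 6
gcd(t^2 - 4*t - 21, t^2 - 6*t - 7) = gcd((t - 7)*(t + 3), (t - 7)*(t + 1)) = t - 7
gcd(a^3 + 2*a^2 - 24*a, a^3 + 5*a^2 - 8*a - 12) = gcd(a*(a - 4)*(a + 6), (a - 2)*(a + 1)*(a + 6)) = a + 6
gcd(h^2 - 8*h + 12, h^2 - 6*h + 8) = h - 2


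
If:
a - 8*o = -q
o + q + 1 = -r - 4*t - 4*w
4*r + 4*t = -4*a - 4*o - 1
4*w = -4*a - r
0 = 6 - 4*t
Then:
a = 35/88 - 18*w/11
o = -10*w/11 - 49/88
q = -62*w/11 - 427/88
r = 28*w/11 - 35/22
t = 3/2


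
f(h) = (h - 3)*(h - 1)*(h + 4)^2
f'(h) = (h - 3)*(h - 1)*(2*h + 8) + (h - 3)*(h + 4)^2 + (h - 1)*(h + 4)^2 = 4*h^3 + 12*h^2 - 26*h - 40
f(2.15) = -36.97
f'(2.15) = -0.68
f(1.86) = -33.67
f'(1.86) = -21.11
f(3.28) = 33.83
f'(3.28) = 144.97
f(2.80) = -16.65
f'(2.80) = 69.09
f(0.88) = 6.06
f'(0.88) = -50.86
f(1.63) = -27.36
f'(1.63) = -33.17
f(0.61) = 19.81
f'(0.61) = -50.49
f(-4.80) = 28.95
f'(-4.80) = -81.09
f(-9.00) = 3000.00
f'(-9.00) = -1750.00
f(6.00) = 1500.00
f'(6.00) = 1100.00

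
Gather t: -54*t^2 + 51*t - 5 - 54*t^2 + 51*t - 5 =-108*t^2 + 102*t - 10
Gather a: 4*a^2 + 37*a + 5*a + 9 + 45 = 4*a^2 + 42*a + 54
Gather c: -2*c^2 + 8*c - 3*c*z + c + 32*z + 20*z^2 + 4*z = -2*c^2 + c*(9 - 3*z) + 20*z^2 + 36*z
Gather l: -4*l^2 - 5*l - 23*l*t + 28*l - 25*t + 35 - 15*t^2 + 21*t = -4*l^2 + l*(23 - 23*t) - 15*t^2 - 4*t + 35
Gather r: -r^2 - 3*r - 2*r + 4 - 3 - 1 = -r^2 - 5*r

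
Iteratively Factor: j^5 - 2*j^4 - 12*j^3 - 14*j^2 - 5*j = (j - 5)*(j^4 + 3*j^3 + 3*j^2 + j) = j*(j - 5)*(j^3 + 3*j^2 + 3*j + 1) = j*(j - 5)*(j + 1)*(j^2 + 2*j + 1) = j*(j - 5)*(j + 1)^2*(j + 1)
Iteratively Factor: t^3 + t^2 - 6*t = (t)*(t^2 + t - 6) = t*(t - 2)*(t + 3)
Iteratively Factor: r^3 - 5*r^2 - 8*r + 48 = (r - 4)*(r^2 - r - 12) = (r - 4)^2*(r + 3)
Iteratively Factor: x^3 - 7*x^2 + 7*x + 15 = (x - 3)*(x^2 - 4*x - 5) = (x - 3)*(x + 1)*(x - 5)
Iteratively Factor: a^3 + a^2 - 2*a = (a - 1)*(a^2 + 2*a) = a*(a - 1)*(a + 2)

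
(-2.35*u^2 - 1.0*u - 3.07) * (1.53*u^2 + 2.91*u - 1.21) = -3.5955*u^4 - 8.3685*u^3 - 4.7636*u^2 - 7.7237*u + 3.7147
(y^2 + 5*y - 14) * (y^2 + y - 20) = y^4 + 6*y^3 - 29*y^2 - 114*y + 280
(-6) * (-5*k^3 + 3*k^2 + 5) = 30*k^3 - 18*k^2 - 30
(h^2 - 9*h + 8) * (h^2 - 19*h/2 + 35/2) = h^4 - 37*h^3/2 + 111*h^2 - 467*h/2 + 140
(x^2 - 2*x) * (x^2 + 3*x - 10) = x^4 + x^3 - 16*x^2 + 20*x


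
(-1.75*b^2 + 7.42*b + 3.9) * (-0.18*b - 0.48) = 0.315*b^3 - 0.4956*b^2 - 4.2636*b - 1.872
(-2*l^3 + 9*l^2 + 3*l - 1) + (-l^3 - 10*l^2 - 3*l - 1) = -3*l^3 - l^2 - 2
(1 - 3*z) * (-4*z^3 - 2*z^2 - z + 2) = 12*z^4 + 2*z^3 + z^2 - 7*z + 2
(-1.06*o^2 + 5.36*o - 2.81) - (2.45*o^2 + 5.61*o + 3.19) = -3.51*o^2 - 0.25*o - 6.0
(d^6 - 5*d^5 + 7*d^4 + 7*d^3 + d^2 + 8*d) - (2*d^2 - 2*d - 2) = d^6 - 5*d^5 + 7*d^4 + 7*d^3 - d^2 + 10*d + 2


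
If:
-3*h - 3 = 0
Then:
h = -1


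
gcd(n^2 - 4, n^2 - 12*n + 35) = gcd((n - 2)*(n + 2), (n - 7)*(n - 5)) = 1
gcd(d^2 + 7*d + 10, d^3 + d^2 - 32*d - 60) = d^2 + 7*d + 10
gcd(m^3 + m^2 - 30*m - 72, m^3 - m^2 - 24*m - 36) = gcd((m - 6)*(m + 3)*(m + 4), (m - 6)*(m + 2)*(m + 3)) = m^2 - 3*m - 18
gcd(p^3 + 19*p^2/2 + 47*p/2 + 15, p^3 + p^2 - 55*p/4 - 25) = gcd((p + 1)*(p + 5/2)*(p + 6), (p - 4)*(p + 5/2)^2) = p + 5/2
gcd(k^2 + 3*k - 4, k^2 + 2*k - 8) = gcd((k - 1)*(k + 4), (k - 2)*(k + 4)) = k + 4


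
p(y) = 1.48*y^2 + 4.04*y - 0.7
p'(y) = 2.96*y + 4.04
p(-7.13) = 45.73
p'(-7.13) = -17.06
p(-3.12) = 1.10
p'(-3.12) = -5.20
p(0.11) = -0.24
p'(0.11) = 4.37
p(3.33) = 29.16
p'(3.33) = 13.90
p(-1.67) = -3.32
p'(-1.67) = -0.90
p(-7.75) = 56.88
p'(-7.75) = -18.90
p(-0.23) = -1.55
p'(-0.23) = 3.36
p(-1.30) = -3.45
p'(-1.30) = 0.19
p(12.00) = 260.90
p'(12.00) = 39.56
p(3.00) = 24.74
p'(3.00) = 12.92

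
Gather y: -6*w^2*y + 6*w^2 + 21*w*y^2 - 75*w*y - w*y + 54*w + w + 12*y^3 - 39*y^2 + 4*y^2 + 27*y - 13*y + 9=6*w^2 + 55*w + 12*y^3 + y^2*(21*w - 35) + y*(-6*w^2 - 76*w + 14) + 9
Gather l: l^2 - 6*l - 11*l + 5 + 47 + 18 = l^2 - 17*l + 70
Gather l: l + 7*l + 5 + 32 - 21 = 8*l + 16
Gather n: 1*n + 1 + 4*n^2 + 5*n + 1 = 4*n^2 + 6*n + 2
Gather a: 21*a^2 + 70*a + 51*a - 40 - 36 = 21*a^2 + 121*a - 76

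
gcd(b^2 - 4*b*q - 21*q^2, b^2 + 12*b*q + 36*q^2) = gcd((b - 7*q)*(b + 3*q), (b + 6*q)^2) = 1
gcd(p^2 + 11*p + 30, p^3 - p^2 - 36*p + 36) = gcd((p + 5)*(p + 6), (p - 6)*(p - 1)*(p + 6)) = p + 6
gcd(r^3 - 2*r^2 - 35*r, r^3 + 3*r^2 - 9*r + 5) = r + 5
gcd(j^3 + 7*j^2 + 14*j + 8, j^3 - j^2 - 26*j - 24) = j^2 + 5*j + 4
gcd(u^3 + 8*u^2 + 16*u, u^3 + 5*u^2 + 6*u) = u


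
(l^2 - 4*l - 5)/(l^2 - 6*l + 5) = (l + 1)/(l - 1)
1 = 1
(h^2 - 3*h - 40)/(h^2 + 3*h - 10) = (h - 8)/(h - 2)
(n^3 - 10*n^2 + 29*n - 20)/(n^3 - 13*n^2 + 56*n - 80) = (n - 1)/(n - 4)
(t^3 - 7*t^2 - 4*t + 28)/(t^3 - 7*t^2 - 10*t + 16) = (t^2 - 9*t + 14)/(t^2 - 9*t + 8)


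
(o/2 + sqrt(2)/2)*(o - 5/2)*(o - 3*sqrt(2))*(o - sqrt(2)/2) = o^4/2 - 5*sqrt(2)*o^3/4 - 5*o^3/4 - 2*o^2 + 25*sqrt(2)*o^2/8 + 3*sqrt(2)*o/2 + 5*o - 15*sqrt(2)/4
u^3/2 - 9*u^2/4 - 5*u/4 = u*(u/2 + 1/4)*(u - 5)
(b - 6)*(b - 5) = b^2 - 11*b + 30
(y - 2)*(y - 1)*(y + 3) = y^3 - 7*y + 6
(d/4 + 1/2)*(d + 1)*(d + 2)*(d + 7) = d^4/4 + 3*d^3 + 43*d^2/4 + 15*d + 7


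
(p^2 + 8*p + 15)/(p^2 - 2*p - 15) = (p + 5)/(p - 5)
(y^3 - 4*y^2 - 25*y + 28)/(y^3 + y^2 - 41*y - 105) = (y^2 + 3*y - 4)/(y^2 + 8*y + 15)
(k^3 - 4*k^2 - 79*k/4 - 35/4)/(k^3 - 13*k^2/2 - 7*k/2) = (k + 5/2)/k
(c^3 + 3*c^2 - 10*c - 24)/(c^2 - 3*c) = c + 6 + 8/c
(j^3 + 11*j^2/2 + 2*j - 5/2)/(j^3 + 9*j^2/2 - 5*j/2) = (j + 1)/j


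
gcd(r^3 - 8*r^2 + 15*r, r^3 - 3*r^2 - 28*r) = r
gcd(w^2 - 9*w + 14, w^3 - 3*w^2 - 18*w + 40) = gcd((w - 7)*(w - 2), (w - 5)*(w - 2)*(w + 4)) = w - 2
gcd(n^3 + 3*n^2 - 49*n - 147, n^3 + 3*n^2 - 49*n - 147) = n^3 + 3*n^2 - 49*n - 147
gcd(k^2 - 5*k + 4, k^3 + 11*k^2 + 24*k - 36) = k - 1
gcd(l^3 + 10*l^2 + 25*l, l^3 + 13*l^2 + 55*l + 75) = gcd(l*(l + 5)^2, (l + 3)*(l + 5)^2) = l^2 + 10*l + 25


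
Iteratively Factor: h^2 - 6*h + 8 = (h - 2)*(h - 4)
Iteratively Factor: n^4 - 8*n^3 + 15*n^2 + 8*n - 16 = (n - 4)*(n^3 - 4*n^2 - n + 4) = (n - 4)*(n - 1)*(n^2 - 3*n - 4) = (n - 4)*(n - 1)*(n + 1)*(n - 4)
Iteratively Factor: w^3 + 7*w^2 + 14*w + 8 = (w + 1)*(w^2 + 6*w + 8) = (w + 1)*(w + 4)*(w + 2)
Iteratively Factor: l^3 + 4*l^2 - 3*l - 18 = (l + 3)*(l^2 + l - 6) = (l + 3)^2*(l - 2)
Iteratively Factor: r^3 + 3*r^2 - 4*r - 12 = (r + 2)*(r^2 + r - 6) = (r - 2)*(r + 2)*(r + 3)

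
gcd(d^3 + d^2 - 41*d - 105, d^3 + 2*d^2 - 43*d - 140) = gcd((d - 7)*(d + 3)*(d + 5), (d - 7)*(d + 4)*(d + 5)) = d^2 - 2*d - 35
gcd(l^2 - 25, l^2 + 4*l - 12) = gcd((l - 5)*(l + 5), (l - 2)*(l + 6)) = 1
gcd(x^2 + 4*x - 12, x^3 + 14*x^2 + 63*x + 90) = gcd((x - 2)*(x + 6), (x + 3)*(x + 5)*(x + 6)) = x + 6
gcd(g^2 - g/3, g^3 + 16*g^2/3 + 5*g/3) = g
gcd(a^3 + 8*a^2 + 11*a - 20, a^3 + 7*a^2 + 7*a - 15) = a^2 + 4*a - 5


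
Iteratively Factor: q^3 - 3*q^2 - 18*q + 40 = (q + 4)*(q^2 - 7*q + 10) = (q - 2)*(q + 4)*(q - 5)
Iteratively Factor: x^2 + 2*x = (x)*(x + 2)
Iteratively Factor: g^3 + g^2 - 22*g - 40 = (g + 2)*(g^2 - g - 20) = (g + 2)*(g + 4)*(g - 5)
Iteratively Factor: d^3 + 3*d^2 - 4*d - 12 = (d - 2)*(d^2 + 5*d + 6) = (d - 2)*(d + 2)*(d + 3)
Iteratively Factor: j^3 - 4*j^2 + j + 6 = (j - 3)*(j^2 - j - 2) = (j - 3)*(j + 1)*(j - 2)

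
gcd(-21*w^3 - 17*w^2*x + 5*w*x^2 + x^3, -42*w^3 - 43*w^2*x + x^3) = w + x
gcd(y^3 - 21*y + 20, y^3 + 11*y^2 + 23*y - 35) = y^2 + 4*y - 5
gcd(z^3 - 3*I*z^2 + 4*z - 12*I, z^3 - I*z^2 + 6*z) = z^2 - I*z + 6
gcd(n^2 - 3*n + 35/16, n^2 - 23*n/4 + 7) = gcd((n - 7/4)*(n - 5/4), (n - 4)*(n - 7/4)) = n - 7/4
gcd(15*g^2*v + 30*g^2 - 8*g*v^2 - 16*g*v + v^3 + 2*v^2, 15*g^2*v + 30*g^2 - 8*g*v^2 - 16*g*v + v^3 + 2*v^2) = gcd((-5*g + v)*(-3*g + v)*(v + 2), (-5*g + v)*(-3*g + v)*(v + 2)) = 15*g^2*v + 30*g^2 - 8*g*v^2 - 16*g*v + v^3 + 2*v^2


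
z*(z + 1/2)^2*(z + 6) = z^4 + 7*z^3 + 25*z^2/4 + 3*z/2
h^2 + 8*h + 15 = (h + 3)*(h + 5)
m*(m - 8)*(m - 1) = m^3 - 9*m^2 + 8*m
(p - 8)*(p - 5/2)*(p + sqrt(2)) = p^3 - 21*p^2/2 + sqrt(2)*p^2 - 21*sqrt(2)*p/2 + 20*p + 20*sqrt(2)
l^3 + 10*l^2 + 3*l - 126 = (l - 3)*(l + 6)*(l + 7)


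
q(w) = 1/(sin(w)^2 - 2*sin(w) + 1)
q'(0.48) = 11.38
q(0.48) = 3.45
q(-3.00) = 0.77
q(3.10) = 1.09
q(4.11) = 0.30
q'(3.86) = -0.33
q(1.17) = 159.22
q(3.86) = 0.36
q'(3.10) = -2.27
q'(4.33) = -0.10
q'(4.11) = -0.19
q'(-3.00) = -1.33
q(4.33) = 0.27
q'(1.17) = 1567.75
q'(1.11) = 783.77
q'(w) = (-2*sin(w)*cos(w) + 2*cos(w))/(sin(w)^2 - 2*sin(w) + 1)^2 = -2*cos(w)/(sin(w) - 1)^3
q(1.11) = 91.92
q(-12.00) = 4.66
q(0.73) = 9.01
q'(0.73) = 40.31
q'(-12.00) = 16.96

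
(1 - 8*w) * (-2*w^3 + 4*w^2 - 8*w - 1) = 16*w^4 - 34*w^3 + 68*w^2 - 1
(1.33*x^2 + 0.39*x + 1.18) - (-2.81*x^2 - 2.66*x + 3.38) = 4.14*x^2 + 3.05*x - 2.2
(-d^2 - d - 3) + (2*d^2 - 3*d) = d^2 - 4*d - 3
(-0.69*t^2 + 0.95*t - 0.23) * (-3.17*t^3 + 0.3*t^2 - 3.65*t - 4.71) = 2.1873*t^5 - 3.2185*t^4 + 3.5326*t^3 - 0.2866*t^2 - 3.635*t + 1.0833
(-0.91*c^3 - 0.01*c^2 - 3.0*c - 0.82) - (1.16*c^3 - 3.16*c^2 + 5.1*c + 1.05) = -2.07*c^3 + 3.15*c^2 - 8.1*c - 1.87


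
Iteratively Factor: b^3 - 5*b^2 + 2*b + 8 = (b - 2)*(b^2 - 3*b - 4) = (b - 2)*(b + 1)*(b - 4)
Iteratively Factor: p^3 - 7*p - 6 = (p + 1)*(p^2 - p - 6) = (p - 3)*(p + 1)*(p + 2)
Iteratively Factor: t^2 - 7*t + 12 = (t - 3)*(t - 4)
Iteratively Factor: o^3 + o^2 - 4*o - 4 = (o + 2)*(o^2 - o - 2) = (o - 2)*(o + 2)*(o + 1)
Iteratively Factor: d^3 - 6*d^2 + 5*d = (d - 1)*(d^2 - 5*d) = d*(d - 1)*(d - 5)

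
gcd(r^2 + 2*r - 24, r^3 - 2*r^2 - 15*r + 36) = 1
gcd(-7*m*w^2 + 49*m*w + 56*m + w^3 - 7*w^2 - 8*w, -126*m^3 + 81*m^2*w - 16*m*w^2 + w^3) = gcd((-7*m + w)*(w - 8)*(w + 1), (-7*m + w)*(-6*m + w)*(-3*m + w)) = -7*m + w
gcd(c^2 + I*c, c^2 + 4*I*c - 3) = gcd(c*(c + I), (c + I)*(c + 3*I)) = c + I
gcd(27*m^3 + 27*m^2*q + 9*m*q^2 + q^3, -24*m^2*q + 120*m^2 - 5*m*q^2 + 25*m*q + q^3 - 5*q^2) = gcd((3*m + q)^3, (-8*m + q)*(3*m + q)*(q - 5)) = 3*m + q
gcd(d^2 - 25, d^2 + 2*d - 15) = d + 5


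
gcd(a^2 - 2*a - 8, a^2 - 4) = a + 2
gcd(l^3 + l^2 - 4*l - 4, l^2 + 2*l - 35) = 1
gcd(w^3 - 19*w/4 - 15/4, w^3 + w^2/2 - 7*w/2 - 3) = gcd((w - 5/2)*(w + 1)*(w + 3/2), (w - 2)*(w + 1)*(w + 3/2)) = w^2 + 5*w/2 + 3/2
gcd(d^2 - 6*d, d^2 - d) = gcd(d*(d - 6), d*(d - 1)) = d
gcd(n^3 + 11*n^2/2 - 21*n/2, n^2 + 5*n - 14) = n + 7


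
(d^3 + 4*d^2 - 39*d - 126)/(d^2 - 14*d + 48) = (d^2 + 10*d + 21)/(d - 8)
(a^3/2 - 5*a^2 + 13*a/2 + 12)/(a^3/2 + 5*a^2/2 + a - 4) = (a^3 - 10*a^2 + 13*a + 24)/(a^3 + 5*a^2 + 2*a - 8)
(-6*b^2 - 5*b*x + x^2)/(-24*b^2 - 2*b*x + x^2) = (b + x)/(4*b + x)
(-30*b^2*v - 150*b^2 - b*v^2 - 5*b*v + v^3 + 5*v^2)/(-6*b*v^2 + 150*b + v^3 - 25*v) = (5*b + v)/(v - 5)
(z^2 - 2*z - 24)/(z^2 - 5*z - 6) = (z + 4)/(z + 1)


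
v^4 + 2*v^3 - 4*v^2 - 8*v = v*(v - 2)*(v + 2)^2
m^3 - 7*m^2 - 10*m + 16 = (m - 8)*(m - 1)*(m + 2)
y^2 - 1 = (y - 1)*(y + 1)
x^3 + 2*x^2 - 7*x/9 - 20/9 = (x - 1)*(x + 4/3)*(x + 5/3)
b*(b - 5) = b^2 - 5*b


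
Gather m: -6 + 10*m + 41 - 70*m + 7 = 42 - 60*m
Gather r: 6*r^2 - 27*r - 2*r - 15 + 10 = 6*r^2 - 29*r - 5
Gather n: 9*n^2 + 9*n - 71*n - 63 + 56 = 9*n^2 - 62*n - 7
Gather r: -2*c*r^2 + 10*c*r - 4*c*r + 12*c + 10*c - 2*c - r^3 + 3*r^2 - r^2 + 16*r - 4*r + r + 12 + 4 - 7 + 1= 20*c - r^3 + r^2*(2 - 2*c) + r*(6*c + 13) + 10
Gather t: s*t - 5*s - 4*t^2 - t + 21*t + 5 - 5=-5*s - 4*t^2 + t*(s + 20)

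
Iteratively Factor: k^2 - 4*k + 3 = (k - 3)*(k - 1)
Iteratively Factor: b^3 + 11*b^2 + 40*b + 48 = (b + 3)*(b^2 + 8*b + 16) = (b + 3)*(b + 4)*(b + 4)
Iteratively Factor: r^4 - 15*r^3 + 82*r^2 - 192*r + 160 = (r - 2)*(r^3 - 13*r^2 + 56*r - 80) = (r - 5)*(r - 2)*(r^2 - 8*r + 16) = (r - 5)*(r - 4)*(r - 2)*(r - 4)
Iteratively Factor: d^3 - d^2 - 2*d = (d)*(d^2 - d - 2) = d*(d - 2)*(d + 1)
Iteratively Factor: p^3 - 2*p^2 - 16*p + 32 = (p - 2)*(p^2 - 16) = (p - 4)*(p - 2)*(p + 4)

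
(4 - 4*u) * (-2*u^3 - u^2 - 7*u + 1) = 8*u^4 - 4*u^3 + 24*u^2 - 32*u + 4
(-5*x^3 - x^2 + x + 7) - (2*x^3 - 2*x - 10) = -7*x^3 - x^2 + 3*x + 17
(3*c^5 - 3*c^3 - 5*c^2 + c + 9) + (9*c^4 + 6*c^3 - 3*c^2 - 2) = 3*c^5 + 9*c^4 + 3*c^3 - 8*c^2 + c + 7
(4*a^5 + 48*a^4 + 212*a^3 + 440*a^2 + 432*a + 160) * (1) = 4*a^5 + 48*a^4 + 212*a^3 + 440*a^2 + 432*a + 160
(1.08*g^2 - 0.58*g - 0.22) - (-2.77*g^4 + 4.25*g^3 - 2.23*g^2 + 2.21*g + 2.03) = 2.77*g^4 - 4.25*g^3 + 3.31*g^2 - 2.79*g - 2.25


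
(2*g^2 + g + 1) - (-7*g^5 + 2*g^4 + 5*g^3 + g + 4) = 7*g^5 - 2*g^4 - 5*g^3 + 2*g^2 - 3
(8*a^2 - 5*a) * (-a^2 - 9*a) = -8*a^4 - 67*a^3 + 45*a^2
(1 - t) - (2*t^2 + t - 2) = -2*t^2 - 2*t + 3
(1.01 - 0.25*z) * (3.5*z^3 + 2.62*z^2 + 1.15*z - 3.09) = -0.875*z^4 + 2.88*z^3 + 2.3587*z^2 + 1.934*z - 3.1209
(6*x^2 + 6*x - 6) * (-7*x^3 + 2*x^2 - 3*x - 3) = -42*x^5 - 30*x^4 + 36*x^3 - 48*x^2 + 18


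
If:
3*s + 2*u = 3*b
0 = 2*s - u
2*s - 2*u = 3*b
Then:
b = 0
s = 0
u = 0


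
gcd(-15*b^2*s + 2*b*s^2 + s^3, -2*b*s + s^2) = s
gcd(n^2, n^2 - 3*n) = n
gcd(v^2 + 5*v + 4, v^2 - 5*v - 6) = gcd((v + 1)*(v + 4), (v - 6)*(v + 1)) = v + 1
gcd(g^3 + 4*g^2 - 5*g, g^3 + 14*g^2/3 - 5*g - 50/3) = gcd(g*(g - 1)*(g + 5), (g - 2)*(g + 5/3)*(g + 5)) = g + 5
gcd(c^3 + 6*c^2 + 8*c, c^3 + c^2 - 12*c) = c^2 + 4*c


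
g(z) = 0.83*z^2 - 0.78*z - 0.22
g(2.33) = 2.47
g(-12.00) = 128.66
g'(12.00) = 19.14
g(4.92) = 16.03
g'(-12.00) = -20.70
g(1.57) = 0.60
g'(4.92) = 7.39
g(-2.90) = 9.02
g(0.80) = -0.31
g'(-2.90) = -5.59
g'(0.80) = 0.55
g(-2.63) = 7.57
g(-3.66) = 13.75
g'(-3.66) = -6.86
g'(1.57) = 1.83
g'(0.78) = 0.51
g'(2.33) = 3.09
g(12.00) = 109.94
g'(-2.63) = -5.15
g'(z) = 1.66*z - 0.78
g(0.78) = -0.32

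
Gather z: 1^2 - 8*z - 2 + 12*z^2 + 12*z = 12*z^2 + 4*z - 1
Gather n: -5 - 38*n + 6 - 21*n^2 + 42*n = -21*n^2 + 4*n + 1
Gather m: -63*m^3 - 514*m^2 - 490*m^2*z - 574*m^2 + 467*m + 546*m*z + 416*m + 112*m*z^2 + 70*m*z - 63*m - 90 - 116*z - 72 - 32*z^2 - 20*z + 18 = -63*m^3 + m^2*(-490*z - 1088) + m*(112*z^2 + 616*z + 820) - 32*z^2 - 136*z - 144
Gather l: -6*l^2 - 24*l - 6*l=-6*l^2 - 30*l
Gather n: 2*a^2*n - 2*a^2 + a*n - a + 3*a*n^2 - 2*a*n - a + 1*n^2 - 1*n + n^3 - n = -2*a^2 - 2*a + n^3 + n^2*(3*a + 1) + n*(2*a^2 - a - 2)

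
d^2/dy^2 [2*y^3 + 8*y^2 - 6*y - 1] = 12*y + 16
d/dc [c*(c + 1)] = 2*c + 1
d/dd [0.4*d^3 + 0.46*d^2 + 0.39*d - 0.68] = 1.2*d^2 + 0.92*d + 0.39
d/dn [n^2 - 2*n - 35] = 2*n - 2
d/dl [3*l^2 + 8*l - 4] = 6*l + 8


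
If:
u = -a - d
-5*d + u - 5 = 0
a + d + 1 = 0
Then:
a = -1/5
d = -4/5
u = 1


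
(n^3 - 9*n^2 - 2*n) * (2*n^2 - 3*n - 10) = 2*n^5 - 21*n^4 + 13*n^3 + 96*n^2 + 20*n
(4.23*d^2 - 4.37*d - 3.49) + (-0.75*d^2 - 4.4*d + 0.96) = 3.48*d^2 - 8.77*d - 2.53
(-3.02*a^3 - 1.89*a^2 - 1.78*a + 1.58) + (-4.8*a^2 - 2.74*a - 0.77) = -3.02*a^3 - 6.69*a^2 - 4.52*a + 0.81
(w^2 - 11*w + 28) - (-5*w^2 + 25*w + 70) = 6*w^2 - 36*w - 42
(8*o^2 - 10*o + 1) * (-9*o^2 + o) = -72*o^4 + 98*o^3 - 19*o^2 + o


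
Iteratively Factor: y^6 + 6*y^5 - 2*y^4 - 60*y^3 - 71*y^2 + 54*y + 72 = (y + 2)*(y^5 + 4*y^4 - 10*y^3 - 40*y^2 + 9*y + 36) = (y + 2)*(y + 3)*(y^4 + y^3 - 13*y^2 - y + 12) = (y + 1)*(y + 2)*(y + 3)*(y^3 - 13*y + 12) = (y - 3)*(y + 1)*(y + 2)*(y + 3)*(y^2 + 3*y - 4) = (y - 3)*(y - 1)*(y + 1)*(y + 2)*(y + 3)*(y + 4)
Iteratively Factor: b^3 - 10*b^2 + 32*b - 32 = (b - 4)*(b^2 - 6*b + 8) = (b - 4)^2*(b - 2)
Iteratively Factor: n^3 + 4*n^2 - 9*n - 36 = (n - 3)*(n^2 + 7*n + 12) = (n - 3)*(n + 4)*(n + 3)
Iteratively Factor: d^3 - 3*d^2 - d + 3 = (d + 1)*(d^2 - 4*d + 3) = (d - 3)*(d + 1)*(d - 1)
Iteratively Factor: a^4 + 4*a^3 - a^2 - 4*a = (a + 4)*(a^3 - a) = a*(a + 4)*(a^2 - 1) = a*(a - 1)*(a + 4)*(a + 1)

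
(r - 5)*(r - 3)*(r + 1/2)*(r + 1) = r^4 - 13*r^3/2 + 7*r^2/2 + 37*r/2 + 15/2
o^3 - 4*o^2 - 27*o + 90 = (o - 6)*(o - 3)*(o + 5)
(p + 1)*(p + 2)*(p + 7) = p^3 + 10*p^2 + 23*p + 14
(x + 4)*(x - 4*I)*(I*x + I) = I*x^3 + 4*x^2 + 5*I*x^2 + 20*x + 4*I*x + 16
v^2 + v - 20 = (v - 4)*(v + 5)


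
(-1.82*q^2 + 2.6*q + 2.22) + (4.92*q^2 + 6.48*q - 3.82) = 3.1*q^2 + 9.08*q - 1.6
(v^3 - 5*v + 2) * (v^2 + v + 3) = v^5 + v^4 - 2*v^3 - 3*v^2 - 13*v + 6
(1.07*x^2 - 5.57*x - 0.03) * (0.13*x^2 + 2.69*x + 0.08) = 0.1391*x^4 + 2.1542*x^3 - 14.9016*x^2 - 0.5263*x - 0.0024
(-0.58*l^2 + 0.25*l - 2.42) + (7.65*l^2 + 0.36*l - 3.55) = 7.07*l^2 + 0.61*l - 5.97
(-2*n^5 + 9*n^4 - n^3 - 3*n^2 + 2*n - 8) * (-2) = 4*n^5 - 18*n^4 + 2*n^3 + 6*n^2 - 4*n + 16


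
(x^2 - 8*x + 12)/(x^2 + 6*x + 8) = (x^2 - 8*x + 12)/(x^2 + 6*x + 8)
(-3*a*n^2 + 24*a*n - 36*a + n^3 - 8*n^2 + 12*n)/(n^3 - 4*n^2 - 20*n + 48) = (-3*a + n)/(n + 4)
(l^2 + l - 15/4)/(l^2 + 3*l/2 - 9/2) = (l + 5/2)/(l + 3)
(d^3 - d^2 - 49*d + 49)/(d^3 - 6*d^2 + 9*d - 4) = (d^2 - 49)/(d^2 - 5*d + 4)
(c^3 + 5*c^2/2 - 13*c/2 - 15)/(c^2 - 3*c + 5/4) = 2*(c^2 + 5*c + 6)/(2*c - 1)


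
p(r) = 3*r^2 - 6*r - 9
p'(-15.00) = -96.00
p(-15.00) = 756.00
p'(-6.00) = -42.00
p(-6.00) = 135.00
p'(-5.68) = -40.08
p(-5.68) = 121.87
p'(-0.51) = -9.06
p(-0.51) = -5.16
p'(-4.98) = -35.88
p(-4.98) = 95.28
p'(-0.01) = -6.06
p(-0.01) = -8.94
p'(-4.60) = -33.60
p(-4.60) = 82.08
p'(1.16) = 0.96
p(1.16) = -11.92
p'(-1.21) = -13.26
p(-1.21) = 2.65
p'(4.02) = 18.12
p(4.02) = 15.36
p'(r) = 6*r - 6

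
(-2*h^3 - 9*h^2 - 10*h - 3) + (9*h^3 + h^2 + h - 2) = 7*h^3 - 8*h^2 - 9*h - 5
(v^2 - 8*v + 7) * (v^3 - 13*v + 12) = v^5 - 8*v^4 - 6*v^3 + 116*v^2 - 187*v + 84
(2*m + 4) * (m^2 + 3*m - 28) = 2*m^3 + 10*m^2 - 44*m - 112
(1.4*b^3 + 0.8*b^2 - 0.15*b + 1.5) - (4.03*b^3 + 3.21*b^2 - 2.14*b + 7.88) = -2.63*b^3 - 2.41*b^2 + 1.99*b - 6.38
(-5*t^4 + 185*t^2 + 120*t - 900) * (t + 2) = -5*t^5 - 10*t^4 + 185*t^3 + 490*t^2 - 660*t - 1800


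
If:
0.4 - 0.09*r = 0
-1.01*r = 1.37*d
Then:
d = -3.28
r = 4.44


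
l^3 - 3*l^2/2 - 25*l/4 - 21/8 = (l - 7/2)*(l + 1/2)*(l + 3/2)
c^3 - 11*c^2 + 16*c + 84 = (c - 7)*(c - 6)*(c + 2)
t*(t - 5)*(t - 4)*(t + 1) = t^4 - 8*t^3 + 11*t^2 + 20*t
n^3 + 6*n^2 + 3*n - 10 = (n - 1)*(n + 2)*(n + 5)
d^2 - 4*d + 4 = (d - 2)^2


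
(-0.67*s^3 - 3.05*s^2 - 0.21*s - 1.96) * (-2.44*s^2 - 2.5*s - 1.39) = 1.6348*s^5 + 9.117*s^4 + 9.0687*s^3 + 9.5469*s^2 + 5.1919*s + 2.7244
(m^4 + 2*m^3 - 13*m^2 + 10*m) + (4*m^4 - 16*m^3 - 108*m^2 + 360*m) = 5*m^4 - 14*m^3 - 121*m^2 + 370*m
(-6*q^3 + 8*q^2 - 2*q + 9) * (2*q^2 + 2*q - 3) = -12*q^5 + 4*q^4 + 30*q^3 - 10*q^2 + 24*q - 27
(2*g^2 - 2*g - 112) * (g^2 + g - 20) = 2*g^4 - 154*g^2 - 72*g + 2240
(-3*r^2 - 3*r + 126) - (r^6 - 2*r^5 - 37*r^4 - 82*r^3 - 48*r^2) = -r^6 + 2*r^5 + 37*r^4 + 82*r^3 + 45*r^2 - 3*r + 126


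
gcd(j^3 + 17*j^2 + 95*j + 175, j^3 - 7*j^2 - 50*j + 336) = j + 7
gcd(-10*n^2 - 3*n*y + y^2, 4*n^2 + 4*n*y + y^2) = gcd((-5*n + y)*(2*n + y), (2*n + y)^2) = 2*n + y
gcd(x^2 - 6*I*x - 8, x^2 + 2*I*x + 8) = x - 2*I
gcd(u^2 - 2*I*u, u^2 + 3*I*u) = u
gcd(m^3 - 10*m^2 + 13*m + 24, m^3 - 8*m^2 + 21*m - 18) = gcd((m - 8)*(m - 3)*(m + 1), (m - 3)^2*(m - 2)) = m - 3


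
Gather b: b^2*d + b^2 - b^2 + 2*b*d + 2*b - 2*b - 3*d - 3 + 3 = b^2*d + 2*b*d - 3*d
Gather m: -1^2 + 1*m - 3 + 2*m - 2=3*m - 6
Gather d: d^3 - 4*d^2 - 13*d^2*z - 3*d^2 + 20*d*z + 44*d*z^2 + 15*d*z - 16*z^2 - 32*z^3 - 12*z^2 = d^3 + d^2*(-13*z - 7) + d*(44*z^2 + 35*z) - 32*z^3 - 28*z^2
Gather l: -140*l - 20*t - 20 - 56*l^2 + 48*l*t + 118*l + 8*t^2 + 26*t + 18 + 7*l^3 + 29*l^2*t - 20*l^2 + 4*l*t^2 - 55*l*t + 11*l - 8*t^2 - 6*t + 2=7*l^3 + l^2*(29*t - 76) + l*(4*t^2 - 7*t - 11)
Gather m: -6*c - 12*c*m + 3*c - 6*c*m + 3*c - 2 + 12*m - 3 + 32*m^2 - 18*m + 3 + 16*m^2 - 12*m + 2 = 48*m^2 + m*(-18*c - 18)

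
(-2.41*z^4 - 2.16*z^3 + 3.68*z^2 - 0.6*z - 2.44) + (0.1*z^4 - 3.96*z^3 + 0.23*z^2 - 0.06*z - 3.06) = -2.31*z^4 - 6.12*z^3 + 3.91*z^2 - 0.66*z - 5.5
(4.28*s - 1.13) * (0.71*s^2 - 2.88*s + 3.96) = 3.0388*s^3 - 13.1287*s^2 + 20.2032*s - 4.4748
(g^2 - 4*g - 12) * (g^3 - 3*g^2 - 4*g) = g^5 - 7*g^4 - 4*g^3 + 52*g^2 + 48*g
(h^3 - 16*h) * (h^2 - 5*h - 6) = h^5 - 5*h^4 - 22*h^3 + 80*h^2 + 96*h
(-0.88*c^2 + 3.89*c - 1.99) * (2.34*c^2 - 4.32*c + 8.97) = -2.0592*c^4 + 12.9042*c^3 - 29.355*c^2 + 43.4901*c - 17.8503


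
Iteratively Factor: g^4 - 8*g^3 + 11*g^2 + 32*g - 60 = (g - 2)*(g^3 - 6*g^2 - g + 30) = (g - 2)*(g + 2)*(g^2 - 8*g + 15) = (g - 3)*(g - 2)*(g + 2)*(g - 5)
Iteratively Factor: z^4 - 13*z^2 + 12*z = (z - 3)*(z^3 + 3*z^2 - 4*z) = (z - 3)*(z - 1)*(z^2 + 4*z) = (z - 3)*(z - 1)*(z + 4)*(z)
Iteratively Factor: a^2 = (a)*(a)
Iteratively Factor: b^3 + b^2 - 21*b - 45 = (b - 5)*(b^2 + 6*b + 9) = (b - 5)*(b + 3)*(b + 3)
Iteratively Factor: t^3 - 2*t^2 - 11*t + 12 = (t - 4)*(t^2 + 2*t - 3) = (t - 4)*(t - 1)*(t + 3)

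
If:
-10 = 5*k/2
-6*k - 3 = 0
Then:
No Solution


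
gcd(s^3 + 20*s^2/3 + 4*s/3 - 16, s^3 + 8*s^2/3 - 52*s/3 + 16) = s^2 + 14*s/3 - 8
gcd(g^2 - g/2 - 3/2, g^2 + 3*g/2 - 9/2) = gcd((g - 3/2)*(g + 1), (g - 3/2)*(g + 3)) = g - 3/2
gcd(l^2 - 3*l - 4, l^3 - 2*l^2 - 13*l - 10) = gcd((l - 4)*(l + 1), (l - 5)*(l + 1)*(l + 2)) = l + 1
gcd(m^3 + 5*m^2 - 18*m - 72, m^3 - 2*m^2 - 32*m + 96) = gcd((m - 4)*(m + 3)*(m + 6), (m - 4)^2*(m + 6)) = m^2 + 2*m - 24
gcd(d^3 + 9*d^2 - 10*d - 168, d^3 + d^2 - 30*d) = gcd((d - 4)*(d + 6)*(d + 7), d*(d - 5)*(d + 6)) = d + 6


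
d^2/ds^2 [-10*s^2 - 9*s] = -20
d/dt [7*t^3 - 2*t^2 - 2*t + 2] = 21*t^2 - 4*t - 2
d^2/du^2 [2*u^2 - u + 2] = 4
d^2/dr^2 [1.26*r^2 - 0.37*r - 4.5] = 2.52000000000000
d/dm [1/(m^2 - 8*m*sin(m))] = 2*(4*m*cos(m) - m + 4*sin(m))/(m^2*(m - 8*sin(m))^2)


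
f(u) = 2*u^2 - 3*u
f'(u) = 4*u - 3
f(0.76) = -1.12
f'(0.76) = 0.04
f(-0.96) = 4.72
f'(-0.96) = -6.84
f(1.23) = -0.66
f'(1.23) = 1.92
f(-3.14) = 29.14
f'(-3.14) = -15.56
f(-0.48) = 1.90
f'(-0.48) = -4.92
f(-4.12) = 46.31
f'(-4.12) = -19.48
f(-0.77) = 3.50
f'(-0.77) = -6.08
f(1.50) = 0.00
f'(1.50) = 3.00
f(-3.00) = 27.00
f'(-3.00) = -15.00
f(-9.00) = 189.00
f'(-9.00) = -39.00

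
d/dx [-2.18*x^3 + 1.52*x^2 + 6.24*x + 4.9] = -6.54*x^2 + 3.04*x + 6.24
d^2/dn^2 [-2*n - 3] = 0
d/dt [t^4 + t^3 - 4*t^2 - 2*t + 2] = 4*t^3 + 3*t^2 - 8*t - 2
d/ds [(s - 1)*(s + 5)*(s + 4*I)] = 3*s^2 + 8*s*(1 + I) - 5 + 16*I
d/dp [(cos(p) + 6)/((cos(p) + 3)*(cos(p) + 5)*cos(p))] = 2*(cos(p)^3 + 13*cos(p)^2 + 48*cos(p) + 45)*sin(p)/((cos(p) + 3)^2*(cos(p) + 5)^2*cos(p)^2)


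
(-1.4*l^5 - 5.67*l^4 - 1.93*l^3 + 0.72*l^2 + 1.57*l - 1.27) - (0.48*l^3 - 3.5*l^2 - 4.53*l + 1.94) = -1.4*l^5 - 5.67*l^4 - 2.41*l^3 + 4.22*l^2 + 6.1*l - 3.21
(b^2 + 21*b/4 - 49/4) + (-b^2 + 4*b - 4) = 37*b/4 - 65/4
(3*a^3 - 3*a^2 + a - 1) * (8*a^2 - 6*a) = 24*a^5 - 42*a^4 + 26*a^3 - 14*a^2 + 6*a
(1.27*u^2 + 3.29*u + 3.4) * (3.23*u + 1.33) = 4.1021*u^3 + 12.3158*u^2 + 15.3577*u + 4.522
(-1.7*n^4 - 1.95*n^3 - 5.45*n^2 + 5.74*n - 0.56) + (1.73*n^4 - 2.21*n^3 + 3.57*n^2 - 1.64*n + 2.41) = 0.03*n^4 - 4.16*n^3 - 1.88*n^2 + 4.1*n + 1.85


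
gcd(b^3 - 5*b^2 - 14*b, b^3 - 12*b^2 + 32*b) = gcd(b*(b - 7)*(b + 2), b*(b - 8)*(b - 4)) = b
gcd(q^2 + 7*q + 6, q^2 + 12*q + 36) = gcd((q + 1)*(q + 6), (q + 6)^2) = q + 6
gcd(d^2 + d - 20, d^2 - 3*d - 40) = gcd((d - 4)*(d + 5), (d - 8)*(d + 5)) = d + 5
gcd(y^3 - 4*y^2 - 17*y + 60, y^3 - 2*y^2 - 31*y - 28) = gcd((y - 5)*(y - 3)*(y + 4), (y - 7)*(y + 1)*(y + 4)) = y + 4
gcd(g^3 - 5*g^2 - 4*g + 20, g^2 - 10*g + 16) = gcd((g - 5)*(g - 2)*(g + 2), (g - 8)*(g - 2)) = g - 2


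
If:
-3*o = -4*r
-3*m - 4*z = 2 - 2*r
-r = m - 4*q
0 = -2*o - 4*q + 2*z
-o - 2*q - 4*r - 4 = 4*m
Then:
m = 58/31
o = -88/31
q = -2/31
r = -66/31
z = -92/31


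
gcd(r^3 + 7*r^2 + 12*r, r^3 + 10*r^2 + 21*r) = r^2 + 3*r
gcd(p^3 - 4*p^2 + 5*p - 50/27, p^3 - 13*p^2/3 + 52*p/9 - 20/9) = p^2 - 7*p/3 + 10/9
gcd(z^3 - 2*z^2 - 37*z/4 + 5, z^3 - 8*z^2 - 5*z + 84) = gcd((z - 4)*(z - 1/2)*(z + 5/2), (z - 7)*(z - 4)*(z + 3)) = z - 4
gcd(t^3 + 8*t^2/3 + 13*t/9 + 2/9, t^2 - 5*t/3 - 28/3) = 1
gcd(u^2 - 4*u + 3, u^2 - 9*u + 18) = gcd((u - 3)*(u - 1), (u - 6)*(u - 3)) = u - 3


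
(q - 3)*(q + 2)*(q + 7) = q^3 + 6*q^2 - 13*q - 42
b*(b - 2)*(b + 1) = b^3 - b^2 - 2*b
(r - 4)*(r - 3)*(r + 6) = r^3 - r^2 - 30*r + 72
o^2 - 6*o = o*(o - 6)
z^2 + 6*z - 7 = (z - 1)*(z + 7)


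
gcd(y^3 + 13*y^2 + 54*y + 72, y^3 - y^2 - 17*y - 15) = y + 3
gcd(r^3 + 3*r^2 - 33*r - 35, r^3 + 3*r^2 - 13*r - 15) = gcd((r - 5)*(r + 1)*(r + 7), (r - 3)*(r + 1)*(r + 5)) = r + 1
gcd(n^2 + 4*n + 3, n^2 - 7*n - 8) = n + 1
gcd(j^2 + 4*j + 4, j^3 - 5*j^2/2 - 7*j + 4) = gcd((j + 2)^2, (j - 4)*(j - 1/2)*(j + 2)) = j + 2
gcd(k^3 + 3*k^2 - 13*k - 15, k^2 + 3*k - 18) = k - 3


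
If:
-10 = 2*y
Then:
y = -5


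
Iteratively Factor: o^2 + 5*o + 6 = (o + 2)*(o + 3)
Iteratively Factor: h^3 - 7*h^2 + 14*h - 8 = (h - 1)*(h^2 - 6*h + 8) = (h - 4)*(h - 1)*(h - 2)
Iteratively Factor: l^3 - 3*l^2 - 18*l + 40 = (l + 4)*(l^2 - 7*l + 10) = (l - 5)*(l + 4)*(l - 2)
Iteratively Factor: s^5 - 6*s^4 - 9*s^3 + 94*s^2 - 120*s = (s - 3)*(s^4 - 3*s^3 - 18*s^2 + 40*s) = (s - 5)*(s - 3)*(s^3 + 2*s^2 - 8*s) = (s - 5)*(s - 3)*(s + 4)*(s^2 - 2*s) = (s - 5)*(s - 3)*(s - 2)*(s + 4)*(s)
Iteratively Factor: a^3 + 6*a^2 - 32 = (a + 4)*(a^2 + 2*a - 8) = (a - 2)*(a + 4)*(a + 4)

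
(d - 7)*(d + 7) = d^2 - 49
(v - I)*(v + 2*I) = v^2 + I*v + 2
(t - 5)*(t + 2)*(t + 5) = t^3 + 2*t^2 - 25*t - 50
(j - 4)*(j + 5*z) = j^2 + 5*j*z - 4*j - 20*z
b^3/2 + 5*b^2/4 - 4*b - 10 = (b/2 + sqrt(2))*(b + 5/2)*(b - 2*sqrt(2))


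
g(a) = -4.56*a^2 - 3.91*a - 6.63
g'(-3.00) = 23.45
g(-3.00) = -35.94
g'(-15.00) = 132.89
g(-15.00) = -973.98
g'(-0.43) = 0.01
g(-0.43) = -5.79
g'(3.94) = -39.84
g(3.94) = -92.82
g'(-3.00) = 23.45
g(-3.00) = -35.94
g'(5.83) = -57.08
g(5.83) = -184.41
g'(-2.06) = 14.88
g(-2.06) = -17.93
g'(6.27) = -61.09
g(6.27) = -210.41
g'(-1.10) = 6.12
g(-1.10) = -7.85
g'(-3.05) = 23.91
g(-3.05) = -37.12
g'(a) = -9.12*a - 3.91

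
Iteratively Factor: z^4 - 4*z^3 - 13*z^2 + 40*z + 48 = (z + 1)*(z^3 - 5*z^2 - 8*z + 48) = (z - 4)*(z + 1)*(z^2 - z - 12) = (z - 4)^2*(z + 1)*(z + 3)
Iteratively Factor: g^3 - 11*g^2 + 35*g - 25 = (g - 5)*(g^2 - 6*g + 5) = (g - 5)^2*(g - 1)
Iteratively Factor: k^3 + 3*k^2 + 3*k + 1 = (k + 1)*(k^2 + 2*k + 1) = (k + 1)^2*(k + 1)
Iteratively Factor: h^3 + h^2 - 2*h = (h - 1)*(h^2 + 2*h) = (h - 1)*(h + 2)*(h)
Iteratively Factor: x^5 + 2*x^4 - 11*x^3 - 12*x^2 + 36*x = (x - 2)*(x^4 + 4*x^3 - 3*x^2 - 18*x) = (x - 2)^2*(x^3 + 6*x^2 + 9*x) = (x - 2)^2*(x + 3)*(x^2 + 3*x) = (x - 2)^2*(x + 3)^2*(x)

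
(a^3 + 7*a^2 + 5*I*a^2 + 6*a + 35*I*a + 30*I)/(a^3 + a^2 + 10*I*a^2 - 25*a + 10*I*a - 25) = (a + 6)/(a + 5*I)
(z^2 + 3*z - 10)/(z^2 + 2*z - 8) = (z + 5)/(z + 4)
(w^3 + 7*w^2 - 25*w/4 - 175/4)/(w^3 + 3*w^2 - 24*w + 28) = (w^2 - 25/4)/(w^2 - 4*w + 4)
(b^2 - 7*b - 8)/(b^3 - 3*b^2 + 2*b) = (b^2 - 7*b - 8)/(b*(b^2 - 3*b + 2))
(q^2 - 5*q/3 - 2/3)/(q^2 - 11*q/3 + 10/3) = (3*q + 1)/(3*q - 5)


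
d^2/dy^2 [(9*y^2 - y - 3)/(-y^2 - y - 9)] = 4*(5*y^3 + 126*y^2 - 9*y - 381)/(y^6 + 3*y^5 + 30*y^4 + 55*y^3 + 270*y^2 + 243*y + 729)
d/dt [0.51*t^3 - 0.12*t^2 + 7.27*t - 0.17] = 1.53*t^2 - 0.24*t + 7.27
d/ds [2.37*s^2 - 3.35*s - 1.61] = 4.74*s - 3.35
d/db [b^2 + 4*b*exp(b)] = 4*b*exp(b) + 2*b + 4*exp(b)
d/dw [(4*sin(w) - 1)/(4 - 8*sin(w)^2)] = 2*(-sin(w) - cos(2*w) + 2)*cos(w)/(cos(4*w) + 1)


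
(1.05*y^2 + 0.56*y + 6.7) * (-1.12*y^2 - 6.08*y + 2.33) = -1.176*y^4 - 7.0112*y^3 - 8.4623*y^2 - 39.4312*y + 15.611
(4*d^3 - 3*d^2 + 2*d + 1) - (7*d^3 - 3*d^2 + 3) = -3*d^3 + 2*d - 2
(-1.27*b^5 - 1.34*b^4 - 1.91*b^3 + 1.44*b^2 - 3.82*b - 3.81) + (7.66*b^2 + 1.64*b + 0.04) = -1.27*b^5 - 1.34*b^4 - 1.91*b^3 + 9.1*b^2 - 2.18*b - 3.77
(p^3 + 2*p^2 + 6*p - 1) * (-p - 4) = -p^4 - 6*p^3 - 14*p^2 - 23*p + 4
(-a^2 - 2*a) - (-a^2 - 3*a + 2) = a - 2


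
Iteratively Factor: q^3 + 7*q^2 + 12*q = (q)*(q^2 + 7*q + 12) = q*(q + 3)*(q + 4)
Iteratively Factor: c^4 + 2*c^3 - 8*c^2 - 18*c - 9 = (c - 3)*(c^3 + 5*c^2 + 7*c + 3) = (c - 3)*(c + 3)*(c^2 + 2*c + 1) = (c - 3)*(c + 1)*(c + 3)*(c + 1)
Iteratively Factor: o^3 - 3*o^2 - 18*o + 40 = (o - 5)*(o^2 + 2*o - 8) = (o - 5)*(o + 4)*(o - 2)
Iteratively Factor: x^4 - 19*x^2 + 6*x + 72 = (x - 3)*(x^3 + 3*x^2 - 10*x - 24) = (x - 3)*(x + 2)*(x^2 + x - 12) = (x - 3)*(x + 2)*(x + 4)*(x - 3)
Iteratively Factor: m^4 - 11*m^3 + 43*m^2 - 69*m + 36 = (m - 4)*(m^3 - 7*m^2 + 15*m - 9) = (m - 4)*(m - 1)*(m^2 - 6*m + 9) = (m - 4)*(m - 3)*(m - 1)*(m - 3)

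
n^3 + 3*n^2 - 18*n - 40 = (n - 4)*(n + 2)*(n + 5)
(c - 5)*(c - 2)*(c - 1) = c^3 - 8*c^2 + 17*c - 10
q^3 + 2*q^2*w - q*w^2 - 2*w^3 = (q - w)*(q + w)*(q + 2*w)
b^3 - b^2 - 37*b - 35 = (b - 7)*(b + 1)*(b + 5)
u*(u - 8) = u^2 - 8*u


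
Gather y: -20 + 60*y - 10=60*y - 30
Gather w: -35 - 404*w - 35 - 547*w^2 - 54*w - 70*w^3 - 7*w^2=-70*w^3 - 554*w^2 - 458*w - 70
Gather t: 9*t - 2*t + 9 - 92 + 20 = 7*t - 63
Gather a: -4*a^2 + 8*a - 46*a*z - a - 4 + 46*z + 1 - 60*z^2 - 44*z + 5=-4*a^2 + a*(7 - 46*z) - 60*z^2 + 2*z + 2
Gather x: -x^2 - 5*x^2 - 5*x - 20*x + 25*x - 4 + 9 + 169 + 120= 294 - 6*x^2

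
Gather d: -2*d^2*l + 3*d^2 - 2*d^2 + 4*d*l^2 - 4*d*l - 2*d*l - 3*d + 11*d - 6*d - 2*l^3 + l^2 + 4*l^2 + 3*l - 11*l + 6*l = d^2*(1 - 2*l) + d*(4*l^2 - 6*l + 2) - 2*l^3 + 5*l^2 - 2*l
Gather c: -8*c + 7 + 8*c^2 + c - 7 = 8*c^2 - 7*c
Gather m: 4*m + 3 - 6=4*m - 3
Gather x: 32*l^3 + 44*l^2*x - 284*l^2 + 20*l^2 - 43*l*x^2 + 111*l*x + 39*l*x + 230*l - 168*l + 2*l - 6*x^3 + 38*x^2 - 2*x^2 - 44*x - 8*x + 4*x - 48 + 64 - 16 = 32*l^3 - 264*l^2 + 64*l - 6*x^3 + x^2*(36 - 43*l) + x*(44*l^2 + 150*l - 48)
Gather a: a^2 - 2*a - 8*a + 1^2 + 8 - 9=a^2 - 10*a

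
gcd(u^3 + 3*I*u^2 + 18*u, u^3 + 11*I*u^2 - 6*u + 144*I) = u^2 + 3*I*u + 18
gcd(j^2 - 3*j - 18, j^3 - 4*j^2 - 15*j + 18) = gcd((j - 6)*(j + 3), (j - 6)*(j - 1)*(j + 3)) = j^2 - 3*j - 18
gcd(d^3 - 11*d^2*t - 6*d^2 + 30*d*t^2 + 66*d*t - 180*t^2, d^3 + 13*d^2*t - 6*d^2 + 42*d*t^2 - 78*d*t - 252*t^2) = d - 6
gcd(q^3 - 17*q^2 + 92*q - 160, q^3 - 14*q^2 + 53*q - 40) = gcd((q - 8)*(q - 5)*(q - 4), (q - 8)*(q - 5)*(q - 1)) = q^2 - 13*q + 40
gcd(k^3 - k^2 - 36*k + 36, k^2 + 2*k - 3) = k - 1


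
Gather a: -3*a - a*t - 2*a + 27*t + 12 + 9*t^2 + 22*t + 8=a*(-t - 5) + 9*t^2 + 49*t + 20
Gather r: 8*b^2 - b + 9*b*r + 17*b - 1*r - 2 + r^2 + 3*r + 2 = 8*b^2 + 16*b + r^2 + r*(9*b + 2)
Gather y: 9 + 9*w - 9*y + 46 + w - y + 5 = 10*w - 10*y + 60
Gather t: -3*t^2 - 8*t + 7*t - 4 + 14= -3*t^2 - t + 10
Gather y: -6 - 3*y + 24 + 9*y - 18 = 6*y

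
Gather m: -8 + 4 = -4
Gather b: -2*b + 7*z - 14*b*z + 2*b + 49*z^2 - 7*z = -14*b*z + 49*z^2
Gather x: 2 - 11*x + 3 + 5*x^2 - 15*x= 5*x^2 - 26*x + 5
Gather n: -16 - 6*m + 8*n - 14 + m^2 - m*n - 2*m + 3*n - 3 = m^2 - 8*m + n*(11 - m) - 33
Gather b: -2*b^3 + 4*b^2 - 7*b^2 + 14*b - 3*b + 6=-2*b^3 - 3*b^2 + 11*b + 6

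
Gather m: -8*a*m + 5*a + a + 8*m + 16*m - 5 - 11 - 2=6*a + m*(24 - 8*a) - 18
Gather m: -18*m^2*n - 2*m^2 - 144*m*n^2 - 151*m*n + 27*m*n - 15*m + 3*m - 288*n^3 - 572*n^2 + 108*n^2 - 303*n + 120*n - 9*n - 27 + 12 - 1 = m^2*(-18*n - 2) + m*(-144*n^2 - 124*n - 12) - 288*n^3 - 464*n^2 - 192*n - 16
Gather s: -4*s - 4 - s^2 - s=-s^2 - 5*s - 4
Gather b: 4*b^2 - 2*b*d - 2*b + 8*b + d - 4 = 4*b^2 + b*(6 - 2*d) + d - 4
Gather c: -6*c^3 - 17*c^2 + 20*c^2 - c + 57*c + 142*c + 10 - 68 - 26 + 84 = -6*c^3 + 3*c^2 + 198*c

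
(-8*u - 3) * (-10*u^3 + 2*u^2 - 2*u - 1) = 80*u^4 + 14*u^3 + 10*u^2 + 14*u + 3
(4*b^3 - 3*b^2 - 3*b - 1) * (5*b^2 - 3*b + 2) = 20*b^5 - 27*b^4 + 2*b^3 - 2*b^2 - 3*b - 2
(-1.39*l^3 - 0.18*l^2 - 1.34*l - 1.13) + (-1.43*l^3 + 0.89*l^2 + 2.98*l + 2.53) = -2.82*l^3 + 0.71*l^2 + 1.64*l + 1.4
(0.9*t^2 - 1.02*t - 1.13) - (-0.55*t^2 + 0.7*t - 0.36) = 1.45*t^2 - 1.72*t - 0.77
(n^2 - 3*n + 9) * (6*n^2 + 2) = 6*n^4 - 18*n^3 + 56*n^2 - 6*n + 18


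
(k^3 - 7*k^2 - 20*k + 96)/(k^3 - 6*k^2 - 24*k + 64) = (k - 3)/(k - 2)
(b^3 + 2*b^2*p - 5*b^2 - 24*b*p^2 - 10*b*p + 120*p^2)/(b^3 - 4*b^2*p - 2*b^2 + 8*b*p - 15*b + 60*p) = (b + 6*p)/(b + 3)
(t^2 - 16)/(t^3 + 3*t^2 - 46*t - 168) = (t - 4)/(t^2 - t - 42)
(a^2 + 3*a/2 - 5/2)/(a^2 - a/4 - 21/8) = 4*(-2*a^2 - 3*a + 5)/(-8*a^2 + 2*a + 21)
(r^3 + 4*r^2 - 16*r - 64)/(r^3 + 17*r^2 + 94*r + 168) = (r^2 - 16)/(r^2 + 13*r + 42)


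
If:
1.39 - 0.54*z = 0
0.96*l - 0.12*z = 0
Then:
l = 0.32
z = 2.57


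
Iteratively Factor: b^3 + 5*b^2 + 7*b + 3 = (b + 1)*(b^2 + 4*b + 3) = (b + 1)^2*(b + 3)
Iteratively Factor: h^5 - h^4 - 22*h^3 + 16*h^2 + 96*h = (h + 4)*(h^4 - 5*h^3 - 2*h^2 + 24*h) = (h + 2)*(h + 4)*(h^3 - 7*h^2 + 12*h) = (h - 4)*(h + 2)*(h + 4)*(h^2 - 3*h) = h*(h - 4)*(h + 2)*(h + 4)*(h - 3)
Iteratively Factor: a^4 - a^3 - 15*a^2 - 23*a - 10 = (a + 1)*(a^3 - 2*a^2 - 13*a - 10) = (a + 1)^2*(a^2 - 3*a - 10) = (a - 5)*(a + 1)^2*(a + 2)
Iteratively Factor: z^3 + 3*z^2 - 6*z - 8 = (z + 4)*(z^2 - z - 2) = (z - 2)*(z + 4)*(z + 1)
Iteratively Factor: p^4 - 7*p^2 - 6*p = (p + 1)*(p^3 - p^2 - 6*p) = (p - 3)*(p + 1)*(p^2 + 2*p) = (p - 3)*(p + 1)*(p + 2)*(p)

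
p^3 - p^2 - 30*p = p*(p - 6)*(p + 5)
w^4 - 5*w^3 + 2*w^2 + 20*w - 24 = (w - 3)*(w - 2)^2*(w + 2)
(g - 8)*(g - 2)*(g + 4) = g^3 - 6*g^2 - 24*g + 64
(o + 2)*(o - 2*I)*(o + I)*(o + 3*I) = o^4 + 2*o^3 + 2*I*o^3 + 5*o^2 + 4*I*o^2 + 10*o + 6*I*o + 12*I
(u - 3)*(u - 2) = u^2 - 5*u + 6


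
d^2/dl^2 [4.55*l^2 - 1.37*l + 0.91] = 9.10000000000000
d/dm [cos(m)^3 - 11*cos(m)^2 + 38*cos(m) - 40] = (-3*cos(m)^2 + 22*cos(m) - 38)*sin(m)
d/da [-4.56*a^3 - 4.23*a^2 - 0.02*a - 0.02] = -13.68*a^2 - 8.46*a - 0.02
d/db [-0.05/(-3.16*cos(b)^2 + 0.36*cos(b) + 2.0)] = (0.316*cos(b) - 0.018)*sin(b)/(-3.16*cos(b)^2 + 0.36*cos(b) + 2.0)^2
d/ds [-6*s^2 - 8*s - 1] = -12*s - 8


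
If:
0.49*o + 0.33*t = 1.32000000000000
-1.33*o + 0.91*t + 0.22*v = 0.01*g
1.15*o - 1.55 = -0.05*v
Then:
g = 33.6574440052701*v + 2.61923583662714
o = 1.34782608695652 - 0.0434782608695652*v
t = 0.0645586297760211*v + 1.99868247694335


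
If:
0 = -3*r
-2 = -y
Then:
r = 0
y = 2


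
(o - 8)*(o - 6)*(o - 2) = o^3 - 16*o^2 + 76*o - 96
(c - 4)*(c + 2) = c^2 - 2*c - 8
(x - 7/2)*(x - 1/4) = x^2 - 15*x/4 + 7/8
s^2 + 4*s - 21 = (s - 3)*(s + 7)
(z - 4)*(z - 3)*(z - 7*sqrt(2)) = z^3 - 7*sqrt(2)*z^2 - 7*z^2 + 12*z + 49*sqrt(2)*z - 84*sqrt(2)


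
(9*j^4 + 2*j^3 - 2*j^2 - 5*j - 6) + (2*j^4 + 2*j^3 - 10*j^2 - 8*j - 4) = 11*j^4 + 4*j^3 - 12*j^2 - 13*j - 10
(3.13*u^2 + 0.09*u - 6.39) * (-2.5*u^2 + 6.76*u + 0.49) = -7.825*u^4 + 20.9338*u^3 + 18.1171*u^2 - 43.1523*u - 3.1311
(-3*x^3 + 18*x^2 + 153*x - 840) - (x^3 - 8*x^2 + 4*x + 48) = -4*x^3 + 26*x^2 + 149*x - 888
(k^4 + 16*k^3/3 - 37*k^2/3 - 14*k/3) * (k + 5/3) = k^5 + 7*k^4 - 31*k^3/9 - 227*k^2/9 - 70*k/9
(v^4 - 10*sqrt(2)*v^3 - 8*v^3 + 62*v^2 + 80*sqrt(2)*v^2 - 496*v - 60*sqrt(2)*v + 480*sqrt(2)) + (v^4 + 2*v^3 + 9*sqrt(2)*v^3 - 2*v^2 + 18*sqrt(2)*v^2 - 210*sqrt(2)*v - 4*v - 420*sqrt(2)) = 2*v^4 - 6*v^3 - sqrt(2)*v^3 + 60*v^2 + 98*sqrt(2)*v^2 - 500*v - 270*sqrt(2)*v + 60*sqrt(2)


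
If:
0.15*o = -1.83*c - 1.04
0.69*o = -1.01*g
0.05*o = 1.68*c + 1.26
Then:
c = -0.70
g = -1.11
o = 1.63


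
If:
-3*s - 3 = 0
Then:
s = -1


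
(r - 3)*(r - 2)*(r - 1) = r^3 - 6*r^2 + 11*r - 6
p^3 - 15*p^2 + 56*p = p*(p - 8)*(p - 7)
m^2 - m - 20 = (m - 5)*(m + 4)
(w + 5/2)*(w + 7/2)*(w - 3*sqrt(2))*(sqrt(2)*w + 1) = sqrt(2)*w^4 - 5*w^3 + 6*sqrt(2)*w^3 - 30*w^2 + 23*sqrt(2)*w^2/4 - 175*w/4 - 18*sqrt(2)*w - 105*sqrt(2)/4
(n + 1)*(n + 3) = n^2 + 4*n + 3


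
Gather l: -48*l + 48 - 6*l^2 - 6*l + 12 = -6*l^2 - 54*l + 60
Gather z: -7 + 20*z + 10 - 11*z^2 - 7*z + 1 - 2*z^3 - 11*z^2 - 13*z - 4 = -2*z^3 - 22*z^2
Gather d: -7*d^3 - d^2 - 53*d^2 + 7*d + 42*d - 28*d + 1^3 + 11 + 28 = -7*d^3 - 54*d^2 + 21*d + 40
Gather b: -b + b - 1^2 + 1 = 0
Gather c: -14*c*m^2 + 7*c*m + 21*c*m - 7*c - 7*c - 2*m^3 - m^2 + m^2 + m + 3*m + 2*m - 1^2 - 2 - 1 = c*(-14*m^2 + 28*m - 14) - 2*m^3 + 6*m - 4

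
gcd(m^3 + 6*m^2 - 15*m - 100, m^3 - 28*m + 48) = m - 4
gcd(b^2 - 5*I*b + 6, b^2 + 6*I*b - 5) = b + I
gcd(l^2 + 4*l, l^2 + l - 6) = 1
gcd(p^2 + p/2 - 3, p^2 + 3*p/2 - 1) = p + 2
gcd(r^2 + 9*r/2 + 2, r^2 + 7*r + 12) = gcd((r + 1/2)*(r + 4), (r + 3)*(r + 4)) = r + 4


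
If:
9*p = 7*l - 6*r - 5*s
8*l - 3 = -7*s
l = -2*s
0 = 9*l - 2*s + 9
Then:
No Solution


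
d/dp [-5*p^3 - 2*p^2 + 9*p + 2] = -15*p^2 - 4*p + 9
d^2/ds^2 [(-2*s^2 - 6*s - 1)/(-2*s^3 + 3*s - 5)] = 2*(8*s^6 + 72*s^5 + 60*s^4 - 104*s^3 - 378*s^2 - 30*s + 149)/(8*s^9 - 36*s^7 + 60*s^6 + 54*s^5 - 180*s^4 + 123*s^3 + 135*s^2 - 225*s + 125)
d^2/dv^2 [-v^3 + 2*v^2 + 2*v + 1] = 4 - 6*v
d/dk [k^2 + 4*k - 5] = 2*k + 4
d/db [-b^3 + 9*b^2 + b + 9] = -3*b^2 + 18*b + 1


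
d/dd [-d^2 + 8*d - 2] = 8 - 2*d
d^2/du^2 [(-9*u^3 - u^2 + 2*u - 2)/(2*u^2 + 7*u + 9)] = 2*(-257*u^3 - 1671*u^2 - 2379*u - 269)/(8*u^6 + 84*u^5 + 402*u^4 + 1099*u^3 + 1809*u^2 + 1701*u + 729)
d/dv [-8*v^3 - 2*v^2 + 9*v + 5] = -24*v^2 - 4*v + 9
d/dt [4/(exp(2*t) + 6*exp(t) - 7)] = 8*(-exp(t) - 3)*exp(t)/(exp(2*t) + 6*exp(t) - 7)^2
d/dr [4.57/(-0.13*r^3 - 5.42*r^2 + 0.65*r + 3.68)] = (1.7823*r^2 + 49.5388*r - 2.9705)/(0.13*r^3 + 5.42*r^2 - 0.65*r - 3.68)^2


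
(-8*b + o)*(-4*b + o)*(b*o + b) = 32*b^3*o + 32*b^3 - 12*b^2*o^2 - 12*b^2*o + b*o^3 + b*o^2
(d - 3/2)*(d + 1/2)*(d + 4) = d^3 + 3*d^2 - 19*d/4 - 3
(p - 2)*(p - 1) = p^2 - 3*p + 2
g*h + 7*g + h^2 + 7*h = (g + h)*(h + 7)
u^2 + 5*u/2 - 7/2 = (u - 1)*(u + 7/2)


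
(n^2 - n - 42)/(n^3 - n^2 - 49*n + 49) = (n + 6)/(n^2 + 6*n - 7)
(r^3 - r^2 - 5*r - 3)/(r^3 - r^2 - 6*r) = (r^2 + 2*r + 1)/(r*(r + 2))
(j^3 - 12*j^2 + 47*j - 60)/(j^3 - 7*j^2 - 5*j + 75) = (j^2 - 7*j + 12)/(j^2 - 2*j - 15)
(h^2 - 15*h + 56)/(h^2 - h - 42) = (h - 8)/(h + 6)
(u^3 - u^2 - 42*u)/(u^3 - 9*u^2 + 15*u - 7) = u*(u + 6)/(u^2 - 2*u + 1)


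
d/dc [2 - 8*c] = -8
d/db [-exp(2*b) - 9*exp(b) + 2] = (-2*exp(b) - 9)*exp(b)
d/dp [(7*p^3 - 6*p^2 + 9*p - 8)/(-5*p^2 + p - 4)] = (-35*p^4 + 14*p^3 - 45*p^2 - 32*p - 28)/(25*p^4 - 10*p^3 + 41*p^2 - 8*p + 16)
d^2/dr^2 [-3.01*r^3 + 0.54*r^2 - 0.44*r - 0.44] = 1.08 - 18.06*r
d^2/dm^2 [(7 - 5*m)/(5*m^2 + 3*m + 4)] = 2*(-(5*m - 7)*(10*m + 3)^2 + 5*(15*m - 4)*(5*m^2 + 3*m + 4))/(5*m^2 + 3*m + 4)^3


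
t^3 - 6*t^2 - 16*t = t*(t - 8)*(t + 2)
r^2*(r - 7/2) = r^3 - 7*r^2/2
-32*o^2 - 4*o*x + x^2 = (-8*o + x)*(4*o + x)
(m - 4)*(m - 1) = m^2 - 5*m + 4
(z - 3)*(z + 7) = z^2 + 4*z - 21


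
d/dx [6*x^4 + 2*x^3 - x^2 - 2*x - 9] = 24*x^3 + 6*x^2 - 2*x - 2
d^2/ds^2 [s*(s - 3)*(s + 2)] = 6*s - 2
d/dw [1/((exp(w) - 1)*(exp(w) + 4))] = (-2*exp(w) - 3)*exp(w)/(exp(4*w) + 6*exp(3*w) + exp(2*w) - 24*exp(w) + 16)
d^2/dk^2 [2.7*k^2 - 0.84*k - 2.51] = 5.40000000000000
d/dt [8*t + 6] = 8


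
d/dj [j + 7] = 1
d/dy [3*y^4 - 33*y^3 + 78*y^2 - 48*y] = 12*y^3 - 99*y^2 + 156*y - 48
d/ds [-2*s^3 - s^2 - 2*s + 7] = -6*s^2 - 2*s - 2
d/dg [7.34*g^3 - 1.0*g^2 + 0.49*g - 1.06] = 22.02*g^2 - 2.0*g + 0.49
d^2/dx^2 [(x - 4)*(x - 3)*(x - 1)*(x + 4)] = 12*x^2 - 24*x - 26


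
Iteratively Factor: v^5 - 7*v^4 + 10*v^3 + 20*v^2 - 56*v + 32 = (v + 2)*(v^4 - 9*v^3 + 28*v^2 - 36*v + 16) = (v - 4)*(v + 2)*(v^3 - 5*v^2 + 8*v - 4) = (v - 4)*(v - 2)*(v + 2)*(v^2 - 3*v + 2) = (v - 4)*(v - 2)^2*(v + 2)*(v - 1)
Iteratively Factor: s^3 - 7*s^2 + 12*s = (s)*(s^2 - 7*s + 12) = s*(s - 3)*(s - 4)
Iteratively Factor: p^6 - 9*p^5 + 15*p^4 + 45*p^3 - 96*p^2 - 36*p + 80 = (p + 2)*(p^5 - 11*p^4 + 37*p^3 - 29*p^2 - 38*p + 40) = (p - 1)*(p + 2)*(p^4 - 10*p^3 + 27*p^2 - 2*p - 40) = (p - 4)*(p - 1)*(p + 2)*(p^3 - 6*p^2 + 3*p + 10) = (p - 4)*(p - 1)*(p + 1)*(p + 2)*(p^2 - 7*p + 10) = (p - 5)*(p - 4)*(p - 1)*(p + 1)*(p + 2)*(p - 2)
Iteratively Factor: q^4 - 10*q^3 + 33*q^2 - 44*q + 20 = (q - 2)*(q^3 - 8*q^2 + 17*q - 10) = (q - 2)^2*(q^2 - 6*q + 5) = (q - 2)^2*(q - 1)*(q - 5)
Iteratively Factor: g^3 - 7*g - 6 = (g + 1)*(g^2 - g - 6) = (g - 3)*(g + 1)*(g + 2)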